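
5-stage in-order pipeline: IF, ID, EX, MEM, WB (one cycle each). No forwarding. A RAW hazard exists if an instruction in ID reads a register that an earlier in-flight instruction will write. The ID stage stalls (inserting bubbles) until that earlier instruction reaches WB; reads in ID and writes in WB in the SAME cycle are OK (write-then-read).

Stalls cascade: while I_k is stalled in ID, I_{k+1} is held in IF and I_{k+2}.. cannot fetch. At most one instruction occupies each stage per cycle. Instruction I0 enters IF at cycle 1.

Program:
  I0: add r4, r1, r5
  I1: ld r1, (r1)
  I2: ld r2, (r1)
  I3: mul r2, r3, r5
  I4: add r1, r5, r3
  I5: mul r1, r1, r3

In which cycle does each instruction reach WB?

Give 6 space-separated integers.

I0 add r4 <- r1,r5: IF@1 ID@2 stall=0 (-) EX@3 MEM@4 WB@5
I1 ld r1 <- r1: IF@2 ID@3 stall=0 (-) EX@4 MEM@5 WB@6
I2 ld r2 <- r1: IF@3 ID@4 stall=2 (RAW on I1.r1 (WB@6)) EX@7 MEM@8 WB@9
I3 mul r2 <- r3,r5: IF@4 ID@7 stall=0 (-) EX@8 MEM@9 WB@10
I4 add r1 <- r5,r3: IF@7 ID@8 stall=0 (-) EX@9 MEM@10 WB@11
I5 mul r1 <- r1,r3: IF@8 ID@9 stall=2 (RAW on I4.r1 (WB@11)) EX@12 MEM@13 WB@14

Answer: 5 6 9 10 11 14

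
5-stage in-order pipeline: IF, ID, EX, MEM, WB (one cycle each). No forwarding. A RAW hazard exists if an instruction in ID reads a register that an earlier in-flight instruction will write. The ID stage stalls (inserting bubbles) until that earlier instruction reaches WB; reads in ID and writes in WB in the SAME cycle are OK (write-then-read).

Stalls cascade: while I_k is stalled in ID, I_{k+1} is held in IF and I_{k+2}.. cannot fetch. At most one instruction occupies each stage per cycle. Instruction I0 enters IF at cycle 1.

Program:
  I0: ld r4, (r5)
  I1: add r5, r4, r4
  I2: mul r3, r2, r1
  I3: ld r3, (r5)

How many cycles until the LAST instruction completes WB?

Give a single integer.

I0 ld r4 <- r5: IF@1 ID@2 stall=0 (-) EX@3 MEM@4 WB@5
I1 add r5 <- r4,r4: IF@2 ID@3 stall=2 (RAW on I0.r4 (WB@5)) EX@6 MEM@7 WB@8
I2 mul r3 <- r2,r1: IF@3 ID@6 stall=0 (-) EX@7 MEM@8 WB@9
I3 ld r3 <- r5: IF@6 ID@7 stall=1 (RAW on I1.r5 (WB@8)) EX@9 MEM@10 WB@11

Answer: 11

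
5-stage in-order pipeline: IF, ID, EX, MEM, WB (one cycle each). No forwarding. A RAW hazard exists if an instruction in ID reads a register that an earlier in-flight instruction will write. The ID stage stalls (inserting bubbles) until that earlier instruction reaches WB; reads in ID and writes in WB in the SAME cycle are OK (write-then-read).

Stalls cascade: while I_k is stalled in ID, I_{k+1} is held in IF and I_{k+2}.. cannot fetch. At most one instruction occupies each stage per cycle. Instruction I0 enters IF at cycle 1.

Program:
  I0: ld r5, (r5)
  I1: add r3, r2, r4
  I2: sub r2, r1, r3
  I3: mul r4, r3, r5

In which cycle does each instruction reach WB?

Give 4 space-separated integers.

Answer: 5 6 9 10

Derivation:
I0 ld r5 <- r5: IF@1 ID@2 stall=0 (-) EX@3 MEM@4 WB@5
I1 add r3 <- r2,r4: IF@2 ID@3 stall=0 (-) EX@4 MEM@5 WB@6
I2 sub r2 <- r1,r3: IF@3 ID@4 stall=2 (RAW on I1.r3 (WB@6)) EX@7 MEM@8 WB@9
I3 mul r4 <- r3,r5: IF@4 ID@7 stall=0 (-) EX@8 MEM@9 WB@10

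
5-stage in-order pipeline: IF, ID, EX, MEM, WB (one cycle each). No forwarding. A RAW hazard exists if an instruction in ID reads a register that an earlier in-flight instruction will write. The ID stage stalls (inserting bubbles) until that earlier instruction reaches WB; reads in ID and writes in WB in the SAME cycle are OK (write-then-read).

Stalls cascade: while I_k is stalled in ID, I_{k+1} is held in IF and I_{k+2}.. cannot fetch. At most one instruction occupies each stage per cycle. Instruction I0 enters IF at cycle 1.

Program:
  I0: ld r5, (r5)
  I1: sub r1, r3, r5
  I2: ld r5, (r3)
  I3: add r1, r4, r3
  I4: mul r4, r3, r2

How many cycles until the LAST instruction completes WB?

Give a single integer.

I0 ld r5 <- r5: IF@1 ID@2 stall=0 (-) EX@3 MEM@4 WB@5
I1 sub r1 <- r3,r5: IF@2 ID@3 stall=2 (RAW on I0.r5 (WB@5)) EX@6 MEM@7 WB@8
I2 ld r5 <- r3: IF@3 ID@6 stall=0 (-) EX@7 MEM@8 WB@9
I3 add r1 <- r4,r3: IF@6 ID@7 stall=0 (-) EX@8 MEM@9 WB@10
I4 mul r4 <- r3,r2: IF@7 ID@8 stall=0 (-) EX@9 MEM@10 WB@11

Answer: 11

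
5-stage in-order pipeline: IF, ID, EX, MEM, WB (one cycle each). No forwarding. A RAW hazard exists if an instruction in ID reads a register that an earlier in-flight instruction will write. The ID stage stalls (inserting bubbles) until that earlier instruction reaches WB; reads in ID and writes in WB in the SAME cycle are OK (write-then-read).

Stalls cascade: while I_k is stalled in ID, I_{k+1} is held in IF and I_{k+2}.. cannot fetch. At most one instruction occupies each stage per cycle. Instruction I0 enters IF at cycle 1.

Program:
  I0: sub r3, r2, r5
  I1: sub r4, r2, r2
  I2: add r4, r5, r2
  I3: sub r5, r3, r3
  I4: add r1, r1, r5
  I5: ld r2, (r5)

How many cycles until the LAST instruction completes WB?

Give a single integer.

I0 sub r3 <- r2,r5: IF@1 ID@2 stall=0 (-) EX@3 MEM@4 WB@5
I1 sub r4 <- r2,r2: IF@2 ID@3 stall=0 (-) EX@4 MEM@5 WB@6
I2 add r4 <- r5,r2: IF@3 ID@4 stall=0 (-) EX@5 MEM@6 WB@7
I3 sub r5 <- r3,r3: IF@4 ID@5 stall=0 (-) EX@6 MEM@7 WB@8
I4 add r1 <- r1,r5: IF@5 ID@6 stall=2 (RAW on I3.r5 (WB@8)) EX@9 MEM@10 WB@11
I5 ld r2 <- r5: IF@6 ID@9 stall=0 (-) EX@10 MEM@11 WB@12

Answer: 12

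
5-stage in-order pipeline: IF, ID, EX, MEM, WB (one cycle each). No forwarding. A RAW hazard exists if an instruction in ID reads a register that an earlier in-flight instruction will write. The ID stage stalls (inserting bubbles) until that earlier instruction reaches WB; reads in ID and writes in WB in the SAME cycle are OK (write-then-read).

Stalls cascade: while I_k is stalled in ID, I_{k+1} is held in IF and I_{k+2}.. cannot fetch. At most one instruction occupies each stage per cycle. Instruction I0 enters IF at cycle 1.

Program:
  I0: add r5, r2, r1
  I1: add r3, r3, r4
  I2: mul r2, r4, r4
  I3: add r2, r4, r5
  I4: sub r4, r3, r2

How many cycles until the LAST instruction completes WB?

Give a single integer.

Answer: 11

Derivation:
I0 add r5 <- r2,r1: IF@1 ID@2 stall=0 (-) EX@3 MEM@4 WB@5
I1 add r3 <- r3,r4: IF@2 ID@3 stall=0 (-) EX@4 MEM@5 WB@6
I2 mul r2 <- r4,r4: IF@3 ID@4 stall=0 (-) EX@5 MEM@6 WB@7
I3 add r2 <- r4,r5: IF@4 ID@5 stall=0 (-) EX@6 MEM@7 WB@8
I4 sub r4 <- r3,r2: IF@5 ID@6 stall=2 (RAW on I3.r2 (WB@8)) EX@9 MEM@10 WB@11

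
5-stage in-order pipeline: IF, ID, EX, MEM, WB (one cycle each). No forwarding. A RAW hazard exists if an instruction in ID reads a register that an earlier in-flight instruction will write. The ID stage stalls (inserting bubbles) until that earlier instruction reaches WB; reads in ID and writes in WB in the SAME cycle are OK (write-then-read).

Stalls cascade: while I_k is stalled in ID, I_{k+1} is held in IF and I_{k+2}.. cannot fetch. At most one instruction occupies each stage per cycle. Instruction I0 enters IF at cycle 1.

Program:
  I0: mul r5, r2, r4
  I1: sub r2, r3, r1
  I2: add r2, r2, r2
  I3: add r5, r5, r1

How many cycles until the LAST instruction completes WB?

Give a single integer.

I0 mul r5 <- r2,r4: IF@1 ID@2 stall=0 (-) EX@3 MEM@4 WB@5
I1 sub r2 <- r3,r1: IF@2 ID@3 stall=0 (-) EX@4 MEM@5 WB@6
I2 add r2 <- r2,r2: IF@3 ID@4 stall=2 (RAW on I1.r2 (WB@6)) EX@7 MEM@8 WB@9
I3 add r5 <- r5,r1: IF@4 ID@7 stall=0 (-) EX@8 MEM@9 WB@10

Answer: 10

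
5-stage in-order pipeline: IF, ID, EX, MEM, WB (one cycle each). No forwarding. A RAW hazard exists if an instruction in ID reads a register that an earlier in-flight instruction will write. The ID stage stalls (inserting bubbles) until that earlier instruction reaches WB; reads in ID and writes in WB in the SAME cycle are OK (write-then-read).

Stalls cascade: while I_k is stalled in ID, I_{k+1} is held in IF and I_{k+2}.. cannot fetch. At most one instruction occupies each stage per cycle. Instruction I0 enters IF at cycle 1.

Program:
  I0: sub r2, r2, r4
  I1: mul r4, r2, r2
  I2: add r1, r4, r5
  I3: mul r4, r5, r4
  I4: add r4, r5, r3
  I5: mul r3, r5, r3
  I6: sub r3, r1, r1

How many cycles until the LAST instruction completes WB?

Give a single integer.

Answer: 15

Derivation:
I0 sub r2 <- r2,r4: IF@1 ID@2 stall=0 (-) EX@3 MEM@4 WB@5
I1 mul r4 <- r2,r2: IF@2 ID@3 stall=2 (RAW on I0.r2 (WB@5)) EX@6 MEM@7 WB@8
I2 add r1 <- r4,r5: IF@3 ID@6 stall=2 (RAW on I1.r4 (WB@8)) EX@9 MEM@10 WB@11
I3 mul r4 <- r5,r4: IF@6 ID@9 stall=0 (-) EX@10 MEM@11 WB@12
I4 add r4 <- r5,r3: IF@9 ID@10 stall=0 (-) EX@11 MEM@12 WB@13
I5 mul r3 <- r5,r3: IF@10 ID@11 stall=0 (-) EX@12 MEM@13 WB@14
I6 sub r3 <- r1,r1: IF@11 ID@12 stall=0 (-) EX@13 MEM@14 WB@15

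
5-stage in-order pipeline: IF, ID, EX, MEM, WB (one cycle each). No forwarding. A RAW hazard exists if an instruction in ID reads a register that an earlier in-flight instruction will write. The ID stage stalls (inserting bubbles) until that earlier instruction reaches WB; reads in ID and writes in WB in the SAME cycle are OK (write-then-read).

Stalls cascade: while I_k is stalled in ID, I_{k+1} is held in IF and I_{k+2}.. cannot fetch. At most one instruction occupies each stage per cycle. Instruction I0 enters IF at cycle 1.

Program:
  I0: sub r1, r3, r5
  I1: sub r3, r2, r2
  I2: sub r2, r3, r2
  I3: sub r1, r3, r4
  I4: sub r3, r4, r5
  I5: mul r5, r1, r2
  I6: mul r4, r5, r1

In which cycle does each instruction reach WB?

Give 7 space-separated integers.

Answer: 5 6 9 10 11 13 16

Derivation:
I0 sub r1 <- r3,r5: IF@1 ID@2 stall=0 (-) EX@3 MEM@4 WB@5
I1 sub r3 <- r2,r2: IF@2 ID@3 stall=0 (-) EX@4 MEM@5 WB@6
I2 sub r2 <- r3,r2: IF@3 ID@4 stall=2 (RAW on I1.r3 (WB@6)) EX@7 MEM@8 WB@9
I3 sub r1 <- r3,r4: IF@4 ID@7 stall=0 (-) EX@8 MEM@9 WB@10
I4 sub r3 <- r4,r5: IF@7 ID@8 stall=0 (-) EX@9 MEM@10 WB@11
I5 mul r5 <- r1,r2: IF@8 ID@9 stall=1 (RAW on I3.r1 (WB@10)) EX@11 MEM@12 WB@13
I6 mul r4 <- r5,r1: IF@9 ID@11 stall=2 (RAW on I5.r5 (WB@13)) EX@14 MEM@15 WB@16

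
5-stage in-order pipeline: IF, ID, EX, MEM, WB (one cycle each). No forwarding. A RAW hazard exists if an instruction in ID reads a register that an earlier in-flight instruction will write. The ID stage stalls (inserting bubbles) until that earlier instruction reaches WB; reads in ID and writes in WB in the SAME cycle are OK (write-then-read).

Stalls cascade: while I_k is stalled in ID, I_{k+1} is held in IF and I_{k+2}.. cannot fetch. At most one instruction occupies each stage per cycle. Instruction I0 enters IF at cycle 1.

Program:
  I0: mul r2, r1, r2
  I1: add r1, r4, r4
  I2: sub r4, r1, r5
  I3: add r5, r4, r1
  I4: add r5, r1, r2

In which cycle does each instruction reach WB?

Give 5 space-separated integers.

Answer: 5 6 9 12 13

Derivation:
I0 mul r2 <- r1,r2: IF@1 ID@2 stall=0 (-) EX@3 MEM@4 WB@5
I1 add r1 <- r4,r4: IF@2 ID@3 stall=0 (-) EX@4 MEM@5 WB@6
I2 sub r4 <- r1,r5: IF@3 ID@4 stall=2 (RAW on I1.r1 (WB@6)) EX@7 MEM@8 WB@9
I3 add r5 <- r4,r1: IF@4 ID@7 stall=2 (RAW on I2.r4 (WB@9)) EX@10 MEM@11 WB@12
I4 add r5 <- r1,r2: IF@7 ID@10 stall=0 (-) EX@11 MEM@12 WB@13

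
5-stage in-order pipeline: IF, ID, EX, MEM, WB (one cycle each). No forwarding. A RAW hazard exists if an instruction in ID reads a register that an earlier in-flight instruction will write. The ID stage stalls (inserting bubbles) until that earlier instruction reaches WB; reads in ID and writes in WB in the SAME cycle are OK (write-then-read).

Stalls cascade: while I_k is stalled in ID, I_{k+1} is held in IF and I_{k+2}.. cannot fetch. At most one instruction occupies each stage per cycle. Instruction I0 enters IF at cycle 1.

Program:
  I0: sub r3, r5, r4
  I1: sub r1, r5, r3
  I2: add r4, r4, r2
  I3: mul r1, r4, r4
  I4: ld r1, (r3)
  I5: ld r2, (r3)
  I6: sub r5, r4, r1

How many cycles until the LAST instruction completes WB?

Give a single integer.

Answer: 16

Derivation:
I0 sub r3 <- r5,r4: IF@1 ID@2 stall=0 (-) EX@3 MEM@4 WB@5
I1 sub r1 <- r5,r3: IF@2 ID@3 stall=2 (RAW on I0.r3 (WB@5)) EX@6 MEM@7 WB@8
I2 add r4 <- r4,r2: IF@3 ID@6 stall=0 (-) EX@7 MEM@8 WB@9
I3 mul r1 <- r4,r4: IF@6 ID@7 stall=2 (RAW on I2.r4 (WB@9)) EX@10 MEM@11 WB@12
I4 ld r1 <- r3: IF@7 ID@10 stall=0 (-) EX@11 MEM@12 WB@13
I5 ld r2 <- r3: IF@10 ID@11 stall=0 (-) EX@12 MEM@13 WB@14
I6 sub r5 <- r4,r1: IF@11 ID@12 stall=1 (RAW on I4.r1 (WB@13)) EX@14 MEM@15 WB@16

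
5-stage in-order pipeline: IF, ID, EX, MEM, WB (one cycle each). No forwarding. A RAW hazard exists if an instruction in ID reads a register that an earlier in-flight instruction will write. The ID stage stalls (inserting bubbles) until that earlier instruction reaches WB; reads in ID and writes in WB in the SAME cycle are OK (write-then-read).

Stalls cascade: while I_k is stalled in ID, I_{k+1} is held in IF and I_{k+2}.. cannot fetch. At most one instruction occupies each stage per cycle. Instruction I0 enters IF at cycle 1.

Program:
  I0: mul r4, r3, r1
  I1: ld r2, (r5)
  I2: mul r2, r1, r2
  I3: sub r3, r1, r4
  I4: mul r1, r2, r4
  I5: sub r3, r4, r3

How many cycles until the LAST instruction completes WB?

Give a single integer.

Answer: 13

Derivation:
I0 mul r4 <- r3,r1: IF@1 ID@2 stall=0 (-) EX@3 MEM@4 WB@5
I1 ld r2 <- r5: IF@2 ID@3 stall=0 (-) EX@4 MEM@5 WB@6
I2 mul r2 <- r1,r2: IF@3 ID@4 stall=2 (RAW on I1.r2 (WB@6)) EX@7 MEM@8 WB@9
I3 sub r3 <- r1,r4: IF@4 ID@7 stall=0 (-) EX@8 MEM@9 WB@10
I4 mul r1 <- r2,r4: IF@7 ID@8 stall=1 (RAW on I2.r2 (WB@9)) EX@10 MEM@11 WB@12
I5 sub r3 <- r4,r3: IF@8 ID@10 stall=0 (-) EX@11 MEM@12 WB@13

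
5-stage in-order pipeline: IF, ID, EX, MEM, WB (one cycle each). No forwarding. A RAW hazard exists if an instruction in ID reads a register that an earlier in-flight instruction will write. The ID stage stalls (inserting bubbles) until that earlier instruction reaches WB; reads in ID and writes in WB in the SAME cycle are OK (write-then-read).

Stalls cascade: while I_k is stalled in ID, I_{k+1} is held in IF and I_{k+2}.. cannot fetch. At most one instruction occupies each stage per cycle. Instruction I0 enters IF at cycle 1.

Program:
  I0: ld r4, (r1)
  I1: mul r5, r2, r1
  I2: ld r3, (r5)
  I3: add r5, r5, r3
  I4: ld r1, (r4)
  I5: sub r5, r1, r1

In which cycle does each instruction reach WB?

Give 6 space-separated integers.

Answer: 5 6 9 12 13 16

Derivation:
I0 ld r4 <- r1: IF@1 ID@2 stall=0 (-) EX@3 MEM@4 WB@5
I1 mul r5 <- r2,r1: IF@2 ID@3 stall=0 (-) EX@4 MEM@5 WB@6
I2 ld r3 <- r5: IF@3 ID@4 stall=2 (RAW on I1.r5 (WB@6)) EX@7 MEM@8 WB@9
I3 add r5 <- r5,r3: IF@4 ID@7 stall=2 (RAW on I2.r3 (WB@9)) EX@10 MEM@11 WB@12
I4 ld r1 <- r4: IF@7 ID@10 stall=0 (-) EX@11 MEM@12 WB@13
I5 sub r5 <- r1,r1: IF@10 ID@11 stall=2 (RAW on I4.r1 (WB@13)) EX@14 MEM@15 WB@16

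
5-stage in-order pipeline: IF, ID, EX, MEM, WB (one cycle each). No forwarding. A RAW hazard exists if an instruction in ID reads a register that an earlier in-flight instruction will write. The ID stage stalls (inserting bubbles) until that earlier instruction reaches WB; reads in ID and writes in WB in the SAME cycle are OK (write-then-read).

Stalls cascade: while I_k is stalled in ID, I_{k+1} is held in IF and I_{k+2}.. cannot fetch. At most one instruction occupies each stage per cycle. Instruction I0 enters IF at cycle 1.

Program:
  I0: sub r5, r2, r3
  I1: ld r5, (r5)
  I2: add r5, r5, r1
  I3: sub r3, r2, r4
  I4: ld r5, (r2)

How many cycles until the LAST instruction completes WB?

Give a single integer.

I0 sub r5 <- r2,r3: IF@1 ID@2 stall=0 (-) EX@3 MEM@4 WB@5
I1 ld r5 <- r5: IF@2 ID@3 stall=2 (RAW on I0.r5 (WB@5)) EX@6 MEM@7 WB@8
I2 add r5 <- r5,r1: IF@3 ID@6 stall=2 (RAW on I1.r5 (WB@8)) EX@9 MEM@10 WB@11
I3 sub r3 <- r2,r4: IF@6 ID@9 stall=0 (-) EX@10 MEM@11 WB@12
I4 ld r5 <- r2: IF@9 ID@10 stall=0 (-) EX@11 MEM@12 WB@13

Answer: 13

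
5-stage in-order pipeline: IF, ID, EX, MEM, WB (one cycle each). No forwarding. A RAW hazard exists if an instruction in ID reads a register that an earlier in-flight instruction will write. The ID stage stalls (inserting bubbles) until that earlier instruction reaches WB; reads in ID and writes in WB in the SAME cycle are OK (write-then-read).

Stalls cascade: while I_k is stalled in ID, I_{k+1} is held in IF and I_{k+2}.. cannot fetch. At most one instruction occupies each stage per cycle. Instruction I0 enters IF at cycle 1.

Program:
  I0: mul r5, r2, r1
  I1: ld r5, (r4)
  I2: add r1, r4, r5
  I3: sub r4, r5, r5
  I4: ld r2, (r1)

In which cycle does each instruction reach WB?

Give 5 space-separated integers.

Answer: 5 6 9 10 12

Derivation:
I0 mul r5 <- r2,r1: IF@1 ID@2 stall=0 (-) EX@3 MEM@4 WB@5
I1 ld r5 <- r4: IF@2 ID@3 stall=0 (-) EX@4 MEM@5 WB@6
I2 add r1 <- r4,r5: IF@3 ID@4 stall=2 (RAW on I1.r5 (WB@6)) EX@7 MEM@8 WB@9
I3 sub r4 <- r5,r5: IF@4 ID@7 stall=0 (-) EX@8 MEM@9 WB@10
I4 ld r2 <- r1: IF@7 ID@8 stall=1 (RAW on I2.r1 (WB@9)) EX@10 MEM@11 WB@12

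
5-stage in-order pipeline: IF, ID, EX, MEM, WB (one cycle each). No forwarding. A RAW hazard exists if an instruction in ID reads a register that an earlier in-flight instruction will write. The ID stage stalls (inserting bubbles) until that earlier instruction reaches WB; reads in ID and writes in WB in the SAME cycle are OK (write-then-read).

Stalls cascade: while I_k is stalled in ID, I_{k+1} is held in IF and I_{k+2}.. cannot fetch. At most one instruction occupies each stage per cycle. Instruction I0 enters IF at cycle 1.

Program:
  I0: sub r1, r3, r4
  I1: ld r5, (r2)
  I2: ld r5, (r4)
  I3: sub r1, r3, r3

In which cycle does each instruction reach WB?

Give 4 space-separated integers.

Answer: 5 6 7 8

Derivation:
I0 sub r1 <- r3,r4: IF@1 ID@2 stall=0 (-) EX@3 MEM@4 WB@5
I1 ld r5 <- r2: IF@2 ID@3 stall=0 (-) EX@4 MEM@5 WB@6
I2 ld r5 <- r4: IF@3 ID@4 stall=0 (-) EX@5 MEM@6 WB@7
I3 sub r1 <- r3,r3: IF@4 ID@5 stall=0 (-) EX@6 MEM@7 WB@8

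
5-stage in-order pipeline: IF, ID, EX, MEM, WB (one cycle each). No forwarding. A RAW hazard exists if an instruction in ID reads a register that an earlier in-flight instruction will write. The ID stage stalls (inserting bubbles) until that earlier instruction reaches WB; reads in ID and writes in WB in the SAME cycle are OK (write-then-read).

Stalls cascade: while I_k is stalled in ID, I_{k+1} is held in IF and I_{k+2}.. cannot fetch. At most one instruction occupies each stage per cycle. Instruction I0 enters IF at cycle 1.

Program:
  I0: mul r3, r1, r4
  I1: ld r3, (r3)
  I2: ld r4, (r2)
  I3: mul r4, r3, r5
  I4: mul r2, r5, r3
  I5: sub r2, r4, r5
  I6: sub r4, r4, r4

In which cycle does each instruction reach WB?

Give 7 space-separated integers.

Answer: 5 8 9 11 12 14 15

Derivation:
I0 mul r3 <- r1,r4: IF@1 ID@2 stall=0 (-) EX@3 MEM@4 WB@5
I1 ld r3 <- r3: IF@2 ID@3 stall=2 (RAW on I0.r3 (WB@5)) EX@6 MEM@7 WB@8
I2 ld r4 <- r2: IF@3 ID@6 stall=0 (-) EX@7 MEM@8 WB@9
I3 mul r4 <- r3,r5: IF@6 ID@7 stall=1 (RAW on I1.r3 (WB@8)) EX@9 MEM@10 WB@11
I4 mul r2 <- r5,r3: IF@7 ID@9 stall=0 (-) EX@10 MEM@11 WB@12
I5 sub r2 <- r4,r5: IF@9 ID@10 stall=1 (RAW on I3.r4 (WB@11)) EX@12 MEM@13 WB@14
I6 sub r4 <- r4,r4: IF@10 ID@12 stall=0 (-) EX@13 MEM@14 WB@15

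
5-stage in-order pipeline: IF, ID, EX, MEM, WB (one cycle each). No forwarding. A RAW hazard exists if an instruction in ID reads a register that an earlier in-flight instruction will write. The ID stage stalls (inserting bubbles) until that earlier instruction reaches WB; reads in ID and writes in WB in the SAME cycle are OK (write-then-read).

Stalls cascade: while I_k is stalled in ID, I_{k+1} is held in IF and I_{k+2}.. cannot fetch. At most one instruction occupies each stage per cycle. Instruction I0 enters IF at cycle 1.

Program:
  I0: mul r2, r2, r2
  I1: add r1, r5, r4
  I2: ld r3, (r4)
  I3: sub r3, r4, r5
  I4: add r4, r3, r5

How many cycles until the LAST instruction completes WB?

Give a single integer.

I0 mul r2 <- r2,r2: IF@1 ID@2 stall=0 (-) EX@3 MEM@4 WB@5
I1 add r1 <- r5,r4: IF@2 ID@3 stall=0 (-) EX@4 MEM@5 WB@6
I2 ld r3 <- r4: IF@3 ID@4 stall=0 (-) EX@5 MEM@6 WB@7
I3 sub r3 <- r4,r5: IF@4 ID@5 stall=0 (-) EX@6 MEM@7 WB@8
I4 add r4 <- r3,r5: IF@5 ID@6 stall=2 (RAW on I3.r3 (WB@8)) EX@9 MEM@10 WB@11

Answer: 11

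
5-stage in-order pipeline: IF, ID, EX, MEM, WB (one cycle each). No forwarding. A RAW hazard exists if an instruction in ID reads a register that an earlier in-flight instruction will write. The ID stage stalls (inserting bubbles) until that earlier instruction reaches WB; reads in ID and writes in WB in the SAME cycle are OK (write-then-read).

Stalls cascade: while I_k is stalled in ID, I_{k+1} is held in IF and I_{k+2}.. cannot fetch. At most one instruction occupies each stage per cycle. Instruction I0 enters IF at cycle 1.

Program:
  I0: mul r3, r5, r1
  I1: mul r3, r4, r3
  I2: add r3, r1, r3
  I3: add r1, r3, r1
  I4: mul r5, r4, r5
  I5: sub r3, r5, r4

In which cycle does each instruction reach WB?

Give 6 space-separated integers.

I0 mul r3 <- r5,r1: IF@1 ID@2 stall=0 (-) EX@3 MEM@4 WB@5
I1 mul r3 <- r4,r3: IF@2 ID@3 stall=2 (RAW on I0.r3 (WB@5)) EX@6 MEM@7 WB@8
I2 add r3 <- r1,r3: IF@3 ID@6 stall=2 (RAW on I1.r3 (WB@8)) EX@9 MEM@10 WB@11
I3 add r1 <- r3,r1: IF@6 ID@9 stall=2 (RAW on I2.r3 (WB@11)) EX@12 MEM@13 WB@14
I4 mul r5 <- r4,r5: IF@9 ID@12 stall=0 (-) EX@13 MEM@14 WB@15
I5 sub r3 <- r5,r4: IF@12 ID@13 stall=2 (RAW on I4.r5 (WB@15)) EX@16 MEM@17 WB@18

Answer: 5 8 11 14 15 18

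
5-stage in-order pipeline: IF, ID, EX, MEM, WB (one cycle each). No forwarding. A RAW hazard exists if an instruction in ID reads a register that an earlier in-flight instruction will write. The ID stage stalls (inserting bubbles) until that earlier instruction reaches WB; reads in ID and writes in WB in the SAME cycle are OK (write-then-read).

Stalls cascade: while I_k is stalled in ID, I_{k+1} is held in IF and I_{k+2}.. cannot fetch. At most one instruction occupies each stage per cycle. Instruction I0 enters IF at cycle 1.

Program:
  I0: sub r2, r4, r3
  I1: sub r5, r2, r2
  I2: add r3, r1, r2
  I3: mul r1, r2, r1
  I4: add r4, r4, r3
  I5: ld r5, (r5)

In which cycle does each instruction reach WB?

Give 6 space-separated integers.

Answer: 5 8 9 10 12 13

Derivation:
I0 sub r2 <- r4,r3: IF@1 ID@2 stall=0 (-) EX@3 MEM@4 WB@5
I1 sub r5 <- r2,r2: IF@2 ID@3 stall=2 (RAW on I0.r2 (WB@5)) EX@6 MEM@7 WB@8
I2 add r3 <- r1,r2: IF@3 ID@6 stall=0 (-) EX@7 MEM@8 WB@9
I3 mul r1 <- r2,r1: IF@6 ID@7 stall=0 (-) EX@8 MEM@9 WB@10
I4 add r4 <- r4,r3: IF@7 ID@8 stall=1 (RAW on I2.r3 (WB@9)) EX@10 MEM@11 WB@12
I5 ld r5 <- r5: IF@8 ID@10 stall=0 (-) EX@11 MEM@12 WB@13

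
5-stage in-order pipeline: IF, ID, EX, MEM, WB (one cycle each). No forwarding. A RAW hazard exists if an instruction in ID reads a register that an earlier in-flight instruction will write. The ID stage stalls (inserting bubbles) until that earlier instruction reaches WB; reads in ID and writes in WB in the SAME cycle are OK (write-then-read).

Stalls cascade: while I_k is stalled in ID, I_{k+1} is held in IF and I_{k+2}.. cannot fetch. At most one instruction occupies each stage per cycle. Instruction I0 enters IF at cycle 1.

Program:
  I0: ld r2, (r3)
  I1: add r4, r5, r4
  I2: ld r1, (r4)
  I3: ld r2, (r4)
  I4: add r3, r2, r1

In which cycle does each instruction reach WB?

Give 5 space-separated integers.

I0 ld r2 <- r3: IF@1 ID@2 stall=0 (-) EX@3 MEM@4 WB@5
I1 add r4 <- r5,r4: IF@2 ID@3 stall=0 (-) EX@4 MEM@5 WB@6
I2 ld r1 <- r4: IF@3 ID@4 stall=2 (RAW on I1.r4 (WB@6)) EX@7 MEM@8 WB@9
I3 ld r2 <- r4: IF@4 ID@7 stall=0 (-) EX@8 MEM@9 WB@10
I4 add r3 <- r2,r1: IF@7 ID@8 stall=2 (RAW on I3.r2 (WB@10)) EX@11 MEM@12 WB@13

Answer: 5 6 9 10 13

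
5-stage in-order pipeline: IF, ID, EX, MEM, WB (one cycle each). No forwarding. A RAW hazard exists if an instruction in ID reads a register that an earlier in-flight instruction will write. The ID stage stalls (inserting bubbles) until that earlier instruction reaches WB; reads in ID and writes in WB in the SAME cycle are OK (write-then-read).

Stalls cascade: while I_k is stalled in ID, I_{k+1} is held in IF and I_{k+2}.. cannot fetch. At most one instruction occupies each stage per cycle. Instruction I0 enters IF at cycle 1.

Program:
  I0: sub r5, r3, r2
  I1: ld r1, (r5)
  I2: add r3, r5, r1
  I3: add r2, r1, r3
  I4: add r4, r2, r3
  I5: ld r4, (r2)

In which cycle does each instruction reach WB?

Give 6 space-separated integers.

Answer: 5 8 11 14 17 18

Derivation:
I0 sub r5 <- r3,r2: IF@1 ID@2 stall=0 (-) EX@3 MEM@4 WB@5
I1 ld r1 <- r5: IF@2 ID@3 stall=2 (RAW on I0.r5 (WB@5)) EX@6 MEM@7 WB@8
I2 add r3 <- r5,r1: IF@3 ID@6 stall=2 (RAW on I1.r1 (WB@8)) EX@9 MEM@10 WB@11
I3 add r2 <- r1,r3: IF@6 ID@9 stall=2 (RAW on I2.r3 (WB@11)) EX@12 MEM@13 WB@14
I4 add r4 <- r2,r3: IF@9 ID@12 stall=2 (RAW on I3.r2 (WB@14)) EX@15 MEM@16 WB@17
I5 ld r4 <- r2: IF@12 ID@15 stall=0 (-) EX@16 MEM@17 WB@18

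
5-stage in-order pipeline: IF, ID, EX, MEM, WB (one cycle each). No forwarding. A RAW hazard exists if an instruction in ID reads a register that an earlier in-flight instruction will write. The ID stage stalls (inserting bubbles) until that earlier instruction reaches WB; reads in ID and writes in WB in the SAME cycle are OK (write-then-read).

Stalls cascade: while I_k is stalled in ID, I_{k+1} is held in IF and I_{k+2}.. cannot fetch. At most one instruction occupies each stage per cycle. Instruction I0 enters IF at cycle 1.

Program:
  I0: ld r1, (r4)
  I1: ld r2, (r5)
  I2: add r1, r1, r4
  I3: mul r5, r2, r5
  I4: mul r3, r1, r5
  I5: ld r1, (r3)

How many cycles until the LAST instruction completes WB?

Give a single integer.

I0 ld r1 <- r4: IF@1 ID@2 stall=0 (-) EX@3 MEM@4 WB@5
I1 ld r2 <- r5: IF@2 ID@3 stall=0 (-) EX@4 MEM@5 WB@6
I2 add r1 <- r1,r4: IF@3 ID@4 stall=1 (RAW on I0.r1 (WB@5)) EX@6 MEM@7 WB@8
I3 mul r5 <- r2,r5: IF@4 ID@6 stall=0 (-) EX@7 MEM@8 WB@9
I4 mul r3 <- r1,r5: IF@6 ID@7 stall=2 (RAW on I3.r5 (WB@9)) EX@10 MEM@11 WB@12
I5 ld r1 <- r3: IF@7 ID@10 stall=2 (RAW on I4.r3 (WB@12)) EX@13 MEM@14 WB@15

Answer: 15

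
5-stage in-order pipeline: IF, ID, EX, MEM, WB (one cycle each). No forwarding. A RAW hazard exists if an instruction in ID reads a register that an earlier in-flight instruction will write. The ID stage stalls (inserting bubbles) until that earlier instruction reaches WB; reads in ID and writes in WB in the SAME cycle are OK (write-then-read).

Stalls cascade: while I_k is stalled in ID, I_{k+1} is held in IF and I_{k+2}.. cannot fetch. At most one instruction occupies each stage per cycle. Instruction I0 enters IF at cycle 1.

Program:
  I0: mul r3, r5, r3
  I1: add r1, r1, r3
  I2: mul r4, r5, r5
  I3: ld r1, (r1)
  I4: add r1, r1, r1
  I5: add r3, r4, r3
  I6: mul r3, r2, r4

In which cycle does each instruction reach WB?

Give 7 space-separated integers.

Answer: 5 8 9 11 14 15 16

Derivation:
I0 mul r3 <- r5,r3: IF@1 ID@2 stall=0 (-) EX@3 MEM@4 WB@5
I1 add r1 <- r1,r3: IF@2 ID@3 stall=2 (RAW on I0.r3 (WB@5)) EX@6 MEM@7 WB@8
I2 mul r4 <- r5,r5: IF@3 ID@6 stall=0 (-) EX@7 MEM@8 WB@9
I3 ld r1 <- r1: IF@6 ID@7 stall=1 (RAW on I1.r1 (WB@8)) EX@9 MEM@10 WB@11
I4 add r1 <- r1,r1: IF@7 ID@9 stall=2 (RAW on I3.r1 (WB@11)) EX@12 MEM@13 WB@14
I5 add r3 <- r4,r3: IF@9 ID@12 stall=0 (-) EX@13 MEM@14 WB@15
I6 mul r3 <- r2,r4: IF@12 ID@13 stall=0 (-) EX@14 MEM@15 WB@16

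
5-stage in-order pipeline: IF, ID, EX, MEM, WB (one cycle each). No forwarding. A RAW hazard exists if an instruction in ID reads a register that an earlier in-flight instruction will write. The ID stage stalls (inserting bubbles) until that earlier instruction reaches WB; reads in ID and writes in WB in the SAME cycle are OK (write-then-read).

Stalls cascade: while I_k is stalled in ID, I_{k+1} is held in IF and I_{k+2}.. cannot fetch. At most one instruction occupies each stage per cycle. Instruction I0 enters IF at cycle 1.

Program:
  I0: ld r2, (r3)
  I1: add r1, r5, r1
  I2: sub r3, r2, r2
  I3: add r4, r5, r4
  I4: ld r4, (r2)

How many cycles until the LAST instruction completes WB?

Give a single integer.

I0 ld r2 <- r3: IF@1 ID@2 stall=0 (-) EX@3 MEM@4 WB@5
I1 add r1 <- r5,r1: IF@2 ID@3 stall=0 (-) EX@4 MEM@5 WB@6
I2 sub r3 <- r2,r2: IF@3 ID@4 stall=1 (RAW on I0.r2 (WB@5)) EX@6 MEM@7 WB@8
I3 add r4 <- r5,r4: IF@4 ID@6 stall=0 (-) EX@7 MEM@8 WB@9
I4 ld r4 <- r2: IF@6 ID@7 stall=0 (-) EX@8 MEM@9 WB@10

Answer: 10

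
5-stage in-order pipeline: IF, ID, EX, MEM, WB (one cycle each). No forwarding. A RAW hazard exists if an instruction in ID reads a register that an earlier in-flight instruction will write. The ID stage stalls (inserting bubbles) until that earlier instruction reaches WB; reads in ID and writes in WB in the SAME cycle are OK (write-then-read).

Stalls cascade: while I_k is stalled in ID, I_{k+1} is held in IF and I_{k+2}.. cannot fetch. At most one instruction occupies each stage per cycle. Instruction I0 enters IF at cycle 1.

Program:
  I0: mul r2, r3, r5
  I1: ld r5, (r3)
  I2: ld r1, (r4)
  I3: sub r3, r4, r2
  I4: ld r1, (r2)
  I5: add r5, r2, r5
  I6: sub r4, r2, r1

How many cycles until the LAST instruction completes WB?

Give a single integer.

I0 mul r2 <- r3,r5: IF@1 ID@2 stall=0 (-) EX@3 MEM@4 WB@5
I1 ld r5 <- r3: IF@2 ID@3 stall=0 (-) EX@4 MEM@5 WB@6
I2 ld r1 <- r4: IF@3 ID@4 stall=0 (-) EX@5 MEM@6 WB@7
I3 sub r3 <- r4,r2: IF@4 ID@5 stall=0 (-) EX@6 MEM@7 WB@8
I4 ld r1 <- r2: IF@5 ID@6 stall=0 (-) EX@7 MEM@8 WB@9
I5 add r5 <- r2,r5: IF@6 ID@7 stall=0 (-) EX@8 MEM@9 WB@10
I6 sub r4 <- r2,r1: IF@7 ID@8 stall=1 (RAW on I4.r1 (WB@9)) EX@10 MEM@11 WB@12

Answer: 12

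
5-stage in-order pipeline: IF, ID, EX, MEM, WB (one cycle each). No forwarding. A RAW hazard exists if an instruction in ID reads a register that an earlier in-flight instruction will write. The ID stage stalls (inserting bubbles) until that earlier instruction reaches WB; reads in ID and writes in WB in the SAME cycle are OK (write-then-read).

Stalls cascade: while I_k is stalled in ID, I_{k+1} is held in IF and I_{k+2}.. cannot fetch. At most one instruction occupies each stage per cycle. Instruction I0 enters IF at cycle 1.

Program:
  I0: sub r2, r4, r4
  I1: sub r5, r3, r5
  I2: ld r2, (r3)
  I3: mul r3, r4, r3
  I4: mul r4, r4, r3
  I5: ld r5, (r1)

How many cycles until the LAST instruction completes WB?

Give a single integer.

I0 sub r2 <- r4,r4: IF@1 ID@2 stall=0 (-) EX@3 MEM@4 WB@5
I1 sub r5 <- r3,r5: IF@2 ID@3 stall=0 (-) EX@4 MEM@5 WB@6
I2 ld r2 <- r3: IF@3 ID@4 stall=0 (-) EX@5 MEM@6 WB@7
I3 mul r3 <- r4,r3: IF@4 ID@5 stall=0 (-) EX@6 MEM@7 WB@8
I4 mul r4 <- r4,r3: IF@5 ID@6 stall=2 (RAW on I3.r3 (WB@8)) EX@9 MEM@10 WB@11
I5 ld r5 <- r1: IF@6 ID@9 stall=0 (-) EX@10 MEM@11 WB@12

Answer: 12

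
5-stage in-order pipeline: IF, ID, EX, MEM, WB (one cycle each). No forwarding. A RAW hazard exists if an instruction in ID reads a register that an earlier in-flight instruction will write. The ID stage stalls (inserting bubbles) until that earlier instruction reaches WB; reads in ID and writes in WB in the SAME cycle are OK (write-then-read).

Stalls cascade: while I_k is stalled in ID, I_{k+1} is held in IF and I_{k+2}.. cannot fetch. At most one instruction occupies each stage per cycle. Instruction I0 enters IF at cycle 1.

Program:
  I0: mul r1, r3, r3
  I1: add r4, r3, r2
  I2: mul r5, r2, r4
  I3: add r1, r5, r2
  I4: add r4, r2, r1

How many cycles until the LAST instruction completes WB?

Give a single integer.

I0 mul r1 <- r3,r3: IF@1 ID@2 stall=0 (-) EX@3 MEM@4 WB@5
I1 add r4 <- r3,r2: IF@2 ID@3 stall=0 (-) EX@4 MEM@5 WB@6
I2 mul r5 <- r2,r4: IF@3 ID@4 stall=2 (RAW on I1.r4 (WB@6)) EX@7 MEM@8 WB@9
I3 add r1 <- r5,r2: IF@4 ID@7 stall=2 (RAW on I2.r5 (WB@9)) EX@10 MEM@11 WB@12
I4 add r4 <- r2,r1: IF@7 ID@10 stall=2 (RAW on I3.r1 (WB@12)) EX@13 MEM@14 WB@15

Answer: 15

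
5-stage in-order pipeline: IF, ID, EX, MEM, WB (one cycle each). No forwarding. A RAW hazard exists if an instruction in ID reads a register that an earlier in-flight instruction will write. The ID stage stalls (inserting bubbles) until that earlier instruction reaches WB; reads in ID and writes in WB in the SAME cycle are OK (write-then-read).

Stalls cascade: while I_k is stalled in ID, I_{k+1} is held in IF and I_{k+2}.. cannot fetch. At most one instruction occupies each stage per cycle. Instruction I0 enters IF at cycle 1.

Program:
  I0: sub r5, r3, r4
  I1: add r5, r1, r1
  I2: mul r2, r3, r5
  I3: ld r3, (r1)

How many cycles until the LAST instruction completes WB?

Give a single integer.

I0 sub r5 <- r3,r4: IF@1 ID@2 stall=0 (-) EX@3 MEM@4 WB@5
I1 add r5 <- r1,r1: IF@2 ID@3 stall=0 (-) EX@4 MEM@5 WB@6
I2 mul r2 <- r3,r5: IF@3 ID@4 stall=2 (RAW on I1.r5 (WB@6)) EX@7 MEM@8 WB@9
I3 ld r3 <- r1: IF@4 ID@7 stall=0 (-) EX@8 MEM@9 WB@10

Answer: 10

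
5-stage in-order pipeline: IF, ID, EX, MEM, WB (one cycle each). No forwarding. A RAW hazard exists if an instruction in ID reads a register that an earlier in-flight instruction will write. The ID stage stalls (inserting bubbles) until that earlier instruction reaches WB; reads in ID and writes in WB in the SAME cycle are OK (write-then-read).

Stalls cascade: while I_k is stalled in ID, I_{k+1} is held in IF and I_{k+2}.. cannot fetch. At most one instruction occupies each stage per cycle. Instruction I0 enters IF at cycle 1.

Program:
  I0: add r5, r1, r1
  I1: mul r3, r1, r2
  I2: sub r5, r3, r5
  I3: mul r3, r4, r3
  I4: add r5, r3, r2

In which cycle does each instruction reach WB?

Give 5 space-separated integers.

I0 add r5 <- r1,r1: IF@1 ID@2 stall=0 (-) EX@3 MEM@4 WB@5
I1 mul r3 <- r1,r2: IF@2 ID@3 stall=0 (-) EX@4 MEM@5 WB@6
I2 sub r5 <- r3,r5: IF@3 ID@4 stall=2 (RAW on I1.r3 (WB@6)) EX@7 MEM@8 WB@9
I3 mul r3 <- r4,r3: IF@4 ID@7 stall=0 (-) EX@8 MEM@9 WB@10
I4 add r5 <- r3,r2: IF@7 ID@8 stall=2 (RAW on I3.r3 (WB@10)) EX@11 MEM@12 WB@13

Answer: 5 6 9 10 13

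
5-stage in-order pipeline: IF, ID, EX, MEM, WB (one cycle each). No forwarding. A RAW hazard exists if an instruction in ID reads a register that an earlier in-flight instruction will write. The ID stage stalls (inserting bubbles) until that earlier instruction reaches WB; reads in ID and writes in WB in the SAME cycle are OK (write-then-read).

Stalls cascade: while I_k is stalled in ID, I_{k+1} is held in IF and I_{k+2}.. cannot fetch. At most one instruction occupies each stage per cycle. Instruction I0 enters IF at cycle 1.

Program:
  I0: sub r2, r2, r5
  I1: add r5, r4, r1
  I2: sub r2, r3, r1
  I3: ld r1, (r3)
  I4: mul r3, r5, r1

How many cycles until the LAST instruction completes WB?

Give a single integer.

I0 sub r2 <- r2,r5: IF@1 ID@2 stall=0 (-) EX@3 MEM@4 WB@5
I1 add r5 <- r4,r1: IF@2 ID@3 stall=0 (-) EX@4 MEM@5 WB@6
I2 sub r2 <- r3,r1: IF@3 ID@4 stall=0 (-) EX@5 MEM@6 WB@7
I3 ld r1 <- r3: IF@4 ID@5 stall=0 (-) EX@6 MEM@7 WB@8
I4 mul r3 <- r5,r1: IF@5 ID@6 stall=2 (RAW on I3.r1 (WB@8)) EX@9 MEM@10 WB@11

Answer: 11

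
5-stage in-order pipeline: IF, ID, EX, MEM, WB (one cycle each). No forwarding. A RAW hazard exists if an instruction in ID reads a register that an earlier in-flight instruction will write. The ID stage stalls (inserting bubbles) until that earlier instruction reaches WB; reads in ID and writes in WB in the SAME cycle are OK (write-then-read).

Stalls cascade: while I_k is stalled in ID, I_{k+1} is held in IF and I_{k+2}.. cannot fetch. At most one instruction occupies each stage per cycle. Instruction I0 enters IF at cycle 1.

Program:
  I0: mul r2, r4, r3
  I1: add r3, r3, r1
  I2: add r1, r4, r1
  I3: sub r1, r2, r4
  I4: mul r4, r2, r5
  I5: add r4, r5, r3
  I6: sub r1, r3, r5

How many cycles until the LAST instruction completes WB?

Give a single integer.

Answer: 11

Derivation:
I0 mul r2 <- r4,r3: IF@1 ID@2 stall=0 (-) EX@3 MEM@4 WB@5
I1 add r3 <- r3,r1: IF@2 ID@3 stall=0 (-) EX@4 MEM@5 WB@6
I2 add r1 <- r4,r1: IF@3 ID@4 stall=0 (-) EX@5 MEM@6 WB@7
I3 sub r1 <- r2,r4: IF@4 ID@5 stall=0 (-) EX@6 MEM@7 WB@8
I4 mul r4 <- r2,r5: IF@5 ID@6 stall=0 (-) EX@7 MEM@8 WB@9
I5 add r4 <- r5,r3: IF@6 ID@7 stall=0 (-) EX@8 MEM@9 WB@10
I6 sub r1 <- r3,r5: IF@7 ID@8 stall=0 (-) EX@9 MEM@10 WB@11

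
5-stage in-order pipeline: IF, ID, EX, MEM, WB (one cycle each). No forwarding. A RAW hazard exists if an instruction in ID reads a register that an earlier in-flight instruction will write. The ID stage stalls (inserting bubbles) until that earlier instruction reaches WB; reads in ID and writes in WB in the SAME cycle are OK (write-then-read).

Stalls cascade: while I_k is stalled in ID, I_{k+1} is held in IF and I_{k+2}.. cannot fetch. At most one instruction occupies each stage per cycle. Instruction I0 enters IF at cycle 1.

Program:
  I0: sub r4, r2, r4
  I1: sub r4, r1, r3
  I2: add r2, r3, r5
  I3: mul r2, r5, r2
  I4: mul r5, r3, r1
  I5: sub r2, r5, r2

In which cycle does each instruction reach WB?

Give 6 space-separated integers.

I0 sub r4 <- r2,r4: IF@1 ID@2 stall=0 (-) EX@3 MEM@4 WB@5
I1 sub r4 <- r1,r3: IF@2 ID@3 stall=0 (-) EX@4 MEM@5 WB@6
I2 add r2 <- r3,r5: IF@3 ID@4 stall=0 (-) EX@5 MEM@6 WB@7
I3 mul r2 <- r5,r2: IF@4 ID@5 stall=2 (RAW on I2.r2 (WB@7)) EX@8 MEM@9 WB@10
I4 mul r5 <- r3,r1: IF@5 ID@8 stall=0 (-) EX@9 MEM@10 WB@11
I5 sub r2 <- r5,r2: IF@8 ID@9 stall=2 (RAW on I4.r5 (WB@11)) EX@12 MEM@13 WB@14

Answer: 5 6 7 10 11 14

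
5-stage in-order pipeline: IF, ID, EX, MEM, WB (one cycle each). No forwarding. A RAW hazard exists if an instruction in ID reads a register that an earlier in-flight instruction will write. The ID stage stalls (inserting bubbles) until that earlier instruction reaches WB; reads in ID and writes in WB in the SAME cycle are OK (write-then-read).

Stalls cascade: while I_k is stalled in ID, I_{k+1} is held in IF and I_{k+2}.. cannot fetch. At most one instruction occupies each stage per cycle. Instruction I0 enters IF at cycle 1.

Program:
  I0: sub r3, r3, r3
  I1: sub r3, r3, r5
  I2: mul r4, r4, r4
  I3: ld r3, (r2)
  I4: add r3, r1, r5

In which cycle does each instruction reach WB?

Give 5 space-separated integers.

I0 sub r3 <- r3,r3: IF@1 ID@2 stall=0 (-) EX@3 MEM@4 WB@5
I1 sub r3 <- r3,r5: IF@2 ID@3 stall=2 (RAW on I0.r3 (WB@5)) EX@6 MEM@7 WB@8
I2 mul r4 <- r4,r4: IF@3 ID@6 stall=0 (-) EX@7 MEM@8 WB@9
I3 ld r3 <- r2: IF@6 ID@7 stall=0 (-) EX@8 MEM@9 WB@10
I4 add r3 <- r1,r5: IF@7 ID@8 stall=0 (-) EX@9 MEM@10 WB@11

Answer: 5 8 9 10 11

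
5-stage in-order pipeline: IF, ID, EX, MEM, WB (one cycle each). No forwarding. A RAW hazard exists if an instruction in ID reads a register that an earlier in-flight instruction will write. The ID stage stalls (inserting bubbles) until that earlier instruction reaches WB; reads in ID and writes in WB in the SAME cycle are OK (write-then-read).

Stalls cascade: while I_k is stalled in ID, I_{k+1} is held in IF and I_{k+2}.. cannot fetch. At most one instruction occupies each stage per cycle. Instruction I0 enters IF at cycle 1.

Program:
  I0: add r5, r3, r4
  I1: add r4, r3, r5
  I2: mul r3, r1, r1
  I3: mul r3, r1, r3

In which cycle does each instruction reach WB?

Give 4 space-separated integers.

Answer: 5 8 9 12

Derivation:
I0 add r5 <- r3,r4: IF@1 ID@2 stall=0 (-) EX@3 MEM@4 WB@5
I1 add r4 <- r3,r5: IF@2 ID@3 stall=2 (RAW on I0.r5 (WB@5)) EX@6 MEM@7 WB@8
I2 mul r3 <- r1,r1: IF@3 ID@6 stall=0 (-) EX@7 MEM@8 WB@9
I3 mul r3 <- r1,r3: IF@6 ID@7 stall=2 (RAW on I2.r3 (WB@9)) EX@10 MEM@11 WB@12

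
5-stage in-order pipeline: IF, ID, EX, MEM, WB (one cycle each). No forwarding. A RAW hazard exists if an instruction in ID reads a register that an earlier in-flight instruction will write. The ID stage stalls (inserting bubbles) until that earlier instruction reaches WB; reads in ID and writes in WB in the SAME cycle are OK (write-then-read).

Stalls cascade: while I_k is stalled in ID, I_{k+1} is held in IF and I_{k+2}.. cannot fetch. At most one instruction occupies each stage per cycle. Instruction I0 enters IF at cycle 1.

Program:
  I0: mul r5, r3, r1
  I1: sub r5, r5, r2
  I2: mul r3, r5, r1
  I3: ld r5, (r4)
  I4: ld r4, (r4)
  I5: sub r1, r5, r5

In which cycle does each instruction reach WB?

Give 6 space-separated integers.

Answer: 5 8 11 12 13 15

Derivation:
I0 mul r5 <- r3,r1: IF@1 ID@2 stall=0 (-) EX@3 MEM@4 WB@5
I1 sub r5 <- r5,r2: IF@2 ID@3 stall=2 (RAW on I0.r5 (WB@5)) EX@6 MEM@7 WB@8
I2 mul r3 <- r5,r1: IF@3 ID@6 stall=2 (RAW on I1.r5 (WB@8)) EX@9 MEM@10 WB@11
I3 ld r5 <- r4: IF@6 ID@9 stall=0 (-) EX@10 MEM@11 WB@12
I4 ld r4 <- r4: IF@9 ID@10 stall=0 (-) EX@11 MEM@12 WB@13
I5 sub r1 <- r5,r5: IF@10 ID@11 stall=1 (RAW on I3.r5 (WB@12)) EX@13 MEM@14 WB@15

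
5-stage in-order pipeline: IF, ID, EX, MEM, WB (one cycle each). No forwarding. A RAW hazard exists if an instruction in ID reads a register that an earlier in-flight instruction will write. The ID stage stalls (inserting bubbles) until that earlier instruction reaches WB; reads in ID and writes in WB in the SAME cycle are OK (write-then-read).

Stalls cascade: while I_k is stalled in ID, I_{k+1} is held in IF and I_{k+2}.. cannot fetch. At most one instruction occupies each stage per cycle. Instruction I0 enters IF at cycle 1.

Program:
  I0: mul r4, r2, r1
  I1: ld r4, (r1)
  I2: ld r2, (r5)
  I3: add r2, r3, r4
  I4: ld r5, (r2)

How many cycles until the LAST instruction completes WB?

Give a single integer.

I0 mul r4 <- r2,r1: IF@1 ID@2 stall=0 (-) EX@3 MEM@4 WB@5
I1 ld r4 <- r1: IF@2 ID@3 stall=0 (-) EX@4 MEM@5 WB@6
I2 ld r2 <- r5: IF@3 ID@4 stall=0 (-) EX@5 MEM@6 WB@7
I3 add r2 <- r3,r4: IF@4 ID@5 stall=1 (RAW on I1.r4 (WB@6)) EX@7 MEM@8 WB@9
I4 ld r5 <- r2: IF@5 ID@7 stall=2 (RAW on I3.r2 (WB@9)) EX@10 MEM@11 WB@12

Answer: 12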